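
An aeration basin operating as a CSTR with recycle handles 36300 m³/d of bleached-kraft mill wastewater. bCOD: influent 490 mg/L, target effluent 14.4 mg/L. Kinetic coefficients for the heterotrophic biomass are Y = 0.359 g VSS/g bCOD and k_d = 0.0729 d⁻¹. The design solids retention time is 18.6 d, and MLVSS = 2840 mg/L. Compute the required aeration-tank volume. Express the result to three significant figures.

Rearranging the biomass balance for a CMAS with decay, V = Y·Q·ΔS·θ_c / [X·(1+k_d θ_c)] = 0.359 × 36300 × (490 − 14.4) × 18.6 / [2840 × (1 + 0.0729 × 18.6)] = 1.15×10^8 / 6691 = 17230 m³.

V ≈ 17200 m³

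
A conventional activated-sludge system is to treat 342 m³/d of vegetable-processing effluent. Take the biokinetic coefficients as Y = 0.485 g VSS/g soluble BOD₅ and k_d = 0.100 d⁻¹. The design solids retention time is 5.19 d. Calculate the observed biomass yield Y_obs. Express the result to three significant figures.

Y_obs ≈ 0.319 g VSS/g soluble BOD₅

Correct the yield for decay: Y_obs = Y/(1 + k_d θ_c) = 0.485 / (1 + 0.100 × 5.19) = 0.485 / 1.519 = 0.3193.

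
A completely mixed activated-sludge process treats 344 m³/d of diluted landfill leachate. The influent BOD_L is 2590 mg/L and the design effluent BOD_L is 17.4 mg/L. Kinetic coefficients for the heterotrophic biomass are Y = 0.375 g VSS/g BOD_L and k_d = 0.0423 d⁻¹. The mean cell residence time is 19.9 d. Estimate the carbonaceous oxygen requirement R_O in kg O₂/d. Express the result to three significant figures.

R_O ≈ 629 kg O₂/d

Correct the yield for decay: Y_obs = Y/(1 + k_d θ_c) = 0.375 / (1 + 0.0423 × 19.9) = 0.375 / 1.842 = 0.2036.
Mass of BOD_L removed per day: Q(S₀ − S) = 344 × 2573 g/m³ = 885.0 kg/d.
P_X = Y_obs·Q·(S₀ − S) = 0.2036 × 885.0 = 180.2 kg VSS/d.
R_O = Q·ΔS − 1.42 P_X = 885.0 − 255.9 = 629.1 kg O₂/d.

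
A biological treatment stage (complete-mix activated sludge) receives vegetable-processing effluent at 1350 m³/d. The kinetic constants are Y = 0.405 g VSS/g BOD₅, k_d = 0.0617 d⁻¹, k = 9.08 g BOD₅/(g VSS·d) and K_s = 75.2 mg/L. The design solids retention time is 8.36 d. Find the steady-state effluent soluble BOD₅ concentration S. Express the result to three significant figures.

S ≈ 3.90 mg/L

From the Monod/SRT balance for a CMAS, S = K_s·(1+k_d θ_c)/[θ_c·(Y k − k_d) − 1] = 75.2 × (1 + 0.0617 × 8.36) / [8.36 × (0.405 × 9.08 − 0.0617) − 1] = 114.0 / 29.23 = 3.900 mg/L.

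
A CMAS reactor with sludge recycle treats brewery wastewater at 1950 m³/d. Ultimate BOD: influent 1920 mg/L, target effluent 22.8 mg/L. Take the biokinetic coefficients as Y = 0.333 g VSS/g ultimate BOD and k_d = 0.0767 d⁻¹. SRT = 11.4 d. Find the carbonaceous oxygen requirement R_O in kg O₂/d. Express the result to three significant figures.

R_O ≈ 2770 kg O₂/d

The observed yield is Y_obs = Y/(1 + k_d·θ_c) = 0.333 / (1 + 0.0767 × 11.4) = 0.333 / 1.874 = 0.1777 g VSS per g ultimate BOD removed.
Q·(S₀ − S) = 1950 × (1920 − 22.8) × 10⁻³ = 3700 kg/d removed.
Net sludge production P_X = 0.1777 × 3700 = 657.3 kg VSS/d.
R_O = Q·ΔS − 1.42 P_X = 3700 − 933.3 = 2766 kg O₂/d.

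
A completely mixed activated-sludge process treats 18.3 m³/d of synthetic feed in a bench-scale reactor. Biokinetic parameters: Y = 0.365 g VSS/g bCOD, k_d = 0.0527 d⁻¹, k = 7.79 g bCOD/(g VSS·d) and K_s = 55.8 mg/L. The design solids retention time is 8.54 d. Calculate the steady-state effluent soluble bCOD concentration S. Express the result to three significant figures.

S ≈ 3.54 mg/L

For a completely mixed reactor with recycle the Lawrence–McCarty relation gives S = K_s·(1 + k_d·θ_c) / [θ_c·(Y·k − k_d) − 1] = 55.8 × (1 + 0.0527 × 8.54) / [8.54 × (0.365 × 7.79 − 0.0527) − 1] = 80.91 / 22.83 = 3.544 mg/L.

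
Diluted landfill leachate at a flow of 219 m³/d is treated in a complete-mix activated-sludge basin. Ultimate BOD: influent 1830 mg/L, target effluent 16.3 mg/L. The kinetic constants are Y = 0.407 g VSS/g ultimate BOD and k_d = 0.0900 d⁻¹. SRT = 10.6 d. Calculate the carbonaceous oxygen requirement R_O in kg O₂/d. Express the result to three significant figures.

Y_obs = Y / (1 + k_d θ_c) = 0.407 / (1 + 0.0900 × 10.6) = 0.407 / 1.954 = 0.2083.
Q·(S₀ − S) = 219 × (1830 − 16.3) × 10⁻³ = 397.2 kg/d removed.
P_X = Y_obs·Q·(S₀ − S) = 0.2083 × 397.2 = 82.73 kg VSS/d.
Carbonaceous O₂ demand = substrate oxidised − cell-mass equivalent = 397.2 − 1.42 × 82.73 = 279.7 kg O₂/d.

R_O ≈ 280 kg O₂/d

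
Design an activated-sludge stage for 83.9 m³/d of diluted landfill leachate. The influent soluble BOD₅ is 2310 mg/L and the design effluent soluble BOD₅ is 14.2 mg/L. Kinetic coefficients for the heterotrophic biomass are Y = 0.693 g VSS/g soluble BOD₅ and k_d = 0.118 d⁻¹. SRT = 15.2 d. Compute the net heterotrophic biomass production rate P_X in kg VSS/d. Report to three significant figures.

P_X ≈ 47.8 kg VSS/d

The observed yield is Y_obs = Y/(1 + k_d·θ_c) = 0.693 / (1 + 0.118 × 15.2) = 0.693 / 2.794 = 0.2481 g VSS per g soluble BOD₅ removed.
ΔS = 2310 − 14.2 = 2296 mg/L, so the substrate removal rate is 83.9 × 2296/1000 = 192.6 kg soluble BOD₅/d.
Biomass produced: P_X = Y_obs·Q·ΔS = 0.2481 × 192.6 ≈ 47.78 kg VSS/d.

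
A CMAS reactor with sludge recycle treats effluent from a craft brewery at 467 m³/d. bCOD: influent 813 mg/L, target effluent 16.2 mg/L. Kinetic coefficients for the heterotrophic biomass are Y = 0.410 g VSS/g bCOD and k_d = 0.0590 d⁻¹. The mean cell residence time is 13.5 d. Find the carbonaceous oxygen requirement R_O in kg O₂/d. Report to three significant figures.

The observed yield is Y_obs = Y/(1 + k_d·θ_c) = 0.410 / (1 + 0.0590 × 13.5) = 0.410 / 1.796 = 0.2282 g VSS per g bCOD removed.
Mass of bCOD removed per day: Q(S₀ − S) = 467 × 796.8 g/m³ = 372.1 kg/d.
Biomass synthesised: P_X = Y_obs × 372.1 = 84.92 kg VSS/d.
R_O = Q·(S₀ − S) − 1.42·P_X = 372.1 − 1.42 × 84.92 = 251.5 kg O₂/d.

R_O ≈ 252 kg O₂/d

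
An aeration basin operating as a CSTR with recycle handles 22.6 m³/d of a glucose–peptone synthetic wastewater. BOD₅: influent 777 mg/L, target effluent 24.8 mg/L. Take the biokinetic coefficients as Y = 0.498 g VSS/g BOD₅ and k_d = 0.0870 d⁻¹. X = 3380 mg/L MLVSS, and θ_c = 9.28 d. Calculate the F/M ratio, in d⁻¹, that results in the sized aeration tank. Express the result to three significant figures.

Steady-state biomass mass balance: V·X·(1 + k_d·θ_c) = Y·Q·(S₀ − S)·θ_c, so V = 0.498 × 22.6 × (777 − 24.8) × 9.28 / [3380 × (1 + 0.0870 × 9.28)] = 7.86×10^4 / 6109 = 12.86 m³.
F/M = Q·S₀ / (V·X) = 22.6 × 777 / (12.86 × 3380) = 0.4040 g BOD₅·(g VSS·d)⁻¹.

F/M ≈ 0.404 d⁻¹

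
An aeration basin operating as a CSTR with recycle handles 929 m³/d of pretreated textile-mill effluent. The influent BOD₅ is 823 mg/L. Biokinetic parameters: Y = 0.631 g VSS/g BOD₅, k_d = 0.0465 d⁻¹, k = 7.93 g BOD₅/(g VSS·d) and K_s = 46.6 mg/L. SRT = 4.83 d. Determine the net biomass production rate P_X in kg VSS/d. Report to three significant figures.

For a completely mixed reactor with recycle the Lawrence–McCarty relation gives S = K_s·(1 + k_d·θ_c) / [θ_c·(Y·k − k_d) − 1] = 46.6 × (1 + 0.0465 × 4.83) / [4.83 × (0.631 × 7.93 − 0.0465) − 1] = 57.07 / 22.94 = 2.487 mg/L.
Observed yield with endogenous decay: Y_obs = Y / (1 + k_d·θ_c) = 0.631 / (1 + 0.0465 × 4.83) = 0.631 / 1.225 = 0.5153 g VSS/g BOD₅.
Substrate removed = Q·(S₀ − S) = 929 m³/d × (823 − 2.49) g/m³ = 7.62×10^5 g/d = 762.3 kg/d.
Biomass produced: P_X = Y_obs·Q·ΔS = 0.5153 × 762.3 ≈ 392.8 kg VSS/d.

P_X ≈ 393 kg VSS/d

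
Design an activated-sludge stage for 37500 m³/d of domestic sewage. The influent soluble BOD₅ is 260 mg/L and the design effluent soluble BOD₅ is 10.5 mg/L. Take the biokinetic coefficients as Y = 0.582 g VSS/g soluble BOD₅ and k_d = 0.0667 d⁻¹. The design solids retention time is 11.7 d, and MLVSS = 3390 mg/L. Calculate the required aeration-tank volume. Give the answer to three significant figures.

V ≈ 10600 m³

Steady-state biomass mass balance: V·X·(1 + k_d·θ_c) = Y·Q·(S₀ − S)·θ_c, so V = 0.582 × 37500 × (260 − 10.5) × 11.7 / [3390 × (1 + 0.0667 × 11.7)] = 6.37×10^7 / 6036 = 10556 m³.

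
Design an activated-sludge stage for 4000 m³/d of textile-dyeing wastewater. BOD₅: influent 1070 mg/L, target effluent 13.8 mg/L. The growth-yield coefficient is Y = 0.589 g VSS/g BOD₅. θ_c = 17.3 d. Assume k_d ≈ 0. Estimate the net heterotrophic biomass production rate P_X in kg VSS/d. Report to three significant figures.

No decay correction is needed, so Y_obs = Y = 0.589.
ΔS = 1070 − 13.8 = 1056 mg/L, so the substrate removal rate is 4000 × 1056/1000 = 4225 kg BOD₅/d.
Biomass produced: P_X = Y_obs·Q·ΔS = 0.5890 × 4225 ≈ 2488 kg VSS/d.

P_X ≈ 2490 kg VSS/d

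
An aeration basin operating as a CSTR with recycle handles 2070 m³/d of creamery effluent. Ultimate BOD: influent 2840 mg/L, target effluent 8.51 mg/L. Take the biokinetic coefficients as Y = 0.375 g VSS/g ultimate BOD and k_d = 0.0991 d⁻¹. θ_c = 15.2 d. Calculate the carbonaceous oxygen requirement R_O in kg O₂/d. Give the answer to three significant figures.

Y_obs = Y / (1 + k_d θ_c) = 0.375 / (1 + 0.0991 × 15.2) = 0.375 / 2.506 = 0.1496.
Mass of ultimate BOD removed per day: Q(S₀ − S) = 2070 × 2831 g/m³ = 5861 kg/d.
Net sludge production P_X = 0.1496 × 5861 = 877.0 kg VSS/d.
R_O = Q·ΔS − 1.42 P_X = 5861 − 1245 = 4616 kg O₂/d.

R_O ≈ 4620 kg O₂/d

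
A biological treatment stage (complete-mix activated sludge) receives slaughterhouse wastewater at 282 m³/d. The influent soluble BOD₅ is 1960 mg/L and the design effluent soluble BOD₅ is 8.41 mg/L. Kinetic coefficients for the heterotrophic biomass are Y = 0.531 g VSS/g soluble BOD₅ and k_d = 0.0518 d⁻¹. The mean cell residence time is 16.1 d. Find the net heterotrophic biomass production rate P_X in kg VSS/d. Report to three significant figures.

P_X ≈ 159 kg VSS/d

Y_obs = Y / (1 + k_d θ_c) = 0.531 / (1 + 0.0518 × 16.1) = 0.531 / 1.834 = 0.2895.
Substrate removed = Q·(S₀ − S) = 282 m³/d × (1960 − 8.41) g/m³ = 5.5×10^5 g/d = 550.3 kg/d.
So the net sludge growth is P_X = 0.2895 × 550.3 = 159.3 kg VSS/d.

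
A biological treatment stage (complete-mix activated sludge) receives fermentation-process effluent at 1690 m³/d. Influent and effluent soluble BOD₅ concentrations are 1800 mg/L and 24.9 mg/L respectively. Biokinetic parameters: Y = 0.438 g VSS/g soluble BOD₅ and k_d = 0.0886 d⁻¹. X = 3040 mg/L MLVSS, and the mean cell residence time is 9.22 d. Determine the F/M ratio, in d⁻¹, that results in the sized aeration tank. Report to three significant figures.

F/M ≈ 0.456 d⁻¹

Steady-state biomass mass balance: V·X·(1 + k_d·θ_c) = Y·Q·(S₀ − S)·θ_c, so V = 0.438 × 1690 × (1800 − 24.9) × 9.22 / [3040 × (1 + 0.0886 × 9.22)] = 1.21×10^7 / 5523 = 2193 m³.
F/M = applied load / biomass = Q·S₀/(V·X) = 1690 × 1800 / (2193 × 3040) = 0.4562 d⁻¹.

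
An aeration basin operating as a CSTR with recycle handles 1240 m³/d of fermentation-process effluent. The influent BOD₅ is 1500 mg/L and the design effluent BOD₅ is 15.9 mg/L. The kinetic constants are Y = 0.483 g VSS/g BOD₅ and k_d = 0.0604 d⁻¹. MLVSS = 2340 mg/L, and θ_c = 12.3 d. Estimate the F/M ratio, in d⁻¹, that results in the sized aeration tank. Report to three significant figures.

From the SRT design equation V = Y Q (S₀−S) θ_c / [X (1 + k_d θ_c)] = 0.483 × 1240 × (1500 − 15.9) × 12.3 / [2340 × (1 + 0.0604 × 12.3)] = 1.09×10^7 / 4078 = 2681 m³.
F/M = applied load / biomass = Q·S₀/(V·X) = 1240 × 1500 / (2681 × 2340) = 0.2965 d⁻¹.

F/M ≈ 0.297 d⁻¹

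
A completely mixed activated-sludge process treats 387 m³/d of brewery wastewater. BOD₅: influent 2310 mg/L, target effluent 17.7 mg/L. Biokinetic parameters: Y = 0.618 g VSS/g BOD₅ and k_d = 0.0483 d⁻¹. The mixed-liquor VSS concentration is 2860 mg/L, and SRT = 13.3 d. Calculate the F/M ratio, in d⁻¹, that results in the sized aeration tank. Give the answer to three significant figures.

F/M ≈ 0.201 d⁻¹

Steady-state biomass mass balance: V·X·(1 + k_d·θ_c) = Y·Q·(S₀ − S)·θ_c, so V = 0.618 × 387 × (2310 − 17.7) × 13.3 / [2860 × (1 + 0.0483 × 13.3)] = 7.29×10^6 / 4697 = 1552 m³.
F/M = applied load / biomass = Q·S₀/(V·X) = 387 × 2310 / (1552 × 2860) = 0.2014 d⁻¹.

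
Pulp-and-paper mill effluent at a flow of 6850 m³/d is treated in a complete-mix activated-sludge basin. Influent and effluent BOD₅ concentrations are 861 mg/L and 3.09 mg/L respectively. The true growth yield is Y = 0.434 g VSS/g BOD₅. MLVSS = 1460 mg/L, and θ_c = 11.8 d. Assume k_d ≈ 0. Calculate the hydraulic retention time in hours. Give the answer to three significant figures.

V·X = Y·Q·ΔS·θ_c gives V = 0.434 × 6850 × (861 − 3.09) × 11.8 / 1460 = 20613 m³.
Hydraulic retention time τ = V/Q = 20613 / 6850 = 3.009 d = 72.22 h.

τ ≈ 72.2 h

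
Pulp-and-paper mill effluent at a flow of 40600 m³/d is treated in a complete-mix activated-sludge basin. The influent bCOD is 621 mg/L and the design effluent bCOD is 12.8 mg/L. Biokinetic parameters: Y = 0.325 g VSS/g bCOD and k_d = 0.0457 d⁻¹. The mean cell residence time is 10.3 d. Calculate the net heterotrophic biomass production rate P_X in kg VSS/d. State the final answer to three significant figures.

P_X ≈ 5460 kg VSS/d

The observed yield is Y_obs = Y/(1 + k_d·θ_c) = 0.325 / (1 + 0.0457 × 10.3) = 0.325 / 1.471 = 0.2210 g VSS per g bCOD removed.
Mass of bCOD removed per day: Q(S₀ − S) = 40600 × 608.2 g/m³ = 24693 kg/d.
Net biomass production P_X = Y_obs × Q·(S₀ − S) = 0.2210 × 24693 = 5457 kg VSS/d.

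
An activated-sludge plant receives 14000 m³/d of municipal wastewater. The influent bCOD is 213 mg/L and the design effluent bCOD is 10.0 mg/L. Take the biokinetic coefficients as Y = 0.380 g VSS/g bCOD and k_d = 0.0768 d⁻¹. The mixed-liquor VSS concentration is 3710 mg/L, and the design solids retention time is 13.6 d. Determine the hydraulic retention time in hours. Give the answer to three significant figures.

τ ≈ 3.32 h

From the SRT design equation V = Y Q (S₀−S) θ_c / [X (1 + k_d θ_c)] = 0.380 × 14000 × (213 − 10.0) × 13.6 / [3710 × (1 + 0.0768 × 13.6)] = 1.47×10^7 / 7585 = 1936 m³.
Hydraulic retention time τ = V/Q = 1936 / 14000 = 0.1383 d = 3.320 h.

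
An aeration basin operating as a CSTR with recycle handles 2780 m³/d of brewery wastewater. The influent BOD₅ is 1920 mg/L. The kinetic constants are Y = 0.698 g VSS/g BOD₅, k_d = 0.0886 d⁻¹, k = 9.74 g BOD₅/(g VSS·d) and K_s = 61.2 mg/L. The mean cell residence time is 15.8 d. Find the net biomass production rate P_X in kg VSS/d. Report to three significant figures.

For a completely mixed reactor with recycle the Lawrence–McCarty relation gives S = K_s·(1 + k_d·θ_c) / [θ_c·(Y·k − k_d) − 1] = 61.2 × (1 + 0.0886 × 15.8) / [15.8 × (0.698 × 9.74 − 0.0886) − 1] = 146.9 / 105.0 = 1.399 mg/L.
Correct the yield for decay: Y_obs = Y/(1 + k_d θ_c) = 0.698 / (1 + 0.0886 × 15.8) = 0.698 / 2.400 = 0.2908.
Substrate removed = Q·(S₀ − S) = 2780 m³/d × (1920 − 1.40) g/m³ = 5.33×10^6 g/d = 5334 kg/d.
So the net sludge growth is P_X = 0.2908 × 5334 = 1551 kg VSS/d.

P_X ≈ 1550 kg VSS/d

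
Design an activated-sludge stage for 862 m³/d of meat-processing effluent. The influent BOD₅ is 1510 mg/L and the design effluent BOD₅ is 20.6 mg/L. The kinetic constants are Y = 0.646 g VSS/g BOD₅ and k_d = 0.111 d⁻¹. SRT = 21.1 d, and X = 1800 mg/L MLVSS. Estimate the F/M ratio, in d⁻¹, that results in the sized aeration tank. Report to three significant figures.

F/M ≈ 0.249 d⁻¹

Rearranging the biomass balance for a CMAS with decay, V = Y·Q·ΔS·θ_c / [X·(1+k_d θ_c)] = 0.646 × 862 × (1510 − 20.6) × 21.1 / [1800 × (1 + 0.111 × 21.1)] = 1.75×10^7 / 6016 = 2909 m³.
Food-to-microorganism ratio F/M = Q S₀ / (V X) = 862 × 1510 / (2909 × 1800) = 0.2486 d⁻¹.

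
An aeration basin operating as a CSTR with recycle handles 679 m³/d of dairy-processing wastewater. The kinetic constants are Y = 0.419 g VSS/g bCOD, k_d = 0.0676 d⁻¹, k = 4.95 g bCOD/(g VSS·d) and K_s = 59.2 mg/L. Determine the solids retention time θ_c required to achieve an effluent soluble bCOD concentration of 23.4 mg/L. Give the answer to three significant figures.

θ_c ≈ 1.92 d

Specific growth rate at S = 23.4 mg/L: μ = YkS/(K_s+S) = 0.419·4.95·23.4/(59.2+23.4) = 0.5876 d⁻¹.
θ_c = 1/(μ − k_d) = 1/(0.5876 − 0.0676) = 1/0.5200 = 1.923 d.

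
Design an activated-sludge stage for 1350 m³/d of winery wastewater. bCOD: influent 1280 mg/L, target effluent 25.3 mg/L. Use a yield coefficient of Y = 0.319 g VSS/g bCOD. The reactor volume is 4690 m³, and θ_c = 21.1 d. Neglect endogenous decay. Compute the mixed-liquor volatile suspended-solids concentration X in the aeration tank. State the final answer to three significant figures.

From V·X = Y·Q·(S₀ − S)·θ_c (decay neglected): X = 0.319 × 1350 × (1280 − 25.3) × 21.1 / 4690 = 2431 mg/L.

X ≈ 2430 mg/L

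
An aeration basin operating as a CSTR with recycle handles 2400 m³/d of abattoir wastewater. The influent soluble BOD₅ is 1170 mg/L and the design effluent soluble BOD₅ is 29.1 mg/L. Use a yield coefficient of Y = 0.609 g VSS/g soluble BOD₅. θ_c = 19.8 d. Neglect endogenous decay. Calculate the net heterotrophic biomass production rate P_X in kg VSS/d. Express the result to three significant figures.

P_X ≈ 1670 kg VSS/d

Since k_d ≈ 0, Y_obs = Y = 0.609 g VSS/g soluble BOD₅.
Substrate removed = Q·(S₀ − S) = 2400 m³/d × (1170 − 29.1) g/m³ = 2.74×10^6 g/d = 2738 kg/d.
Net biomass production P_X = Y_obs × Q·(S₀ − S) = 0.6090 × 2738 = 1668 kg VSS/d.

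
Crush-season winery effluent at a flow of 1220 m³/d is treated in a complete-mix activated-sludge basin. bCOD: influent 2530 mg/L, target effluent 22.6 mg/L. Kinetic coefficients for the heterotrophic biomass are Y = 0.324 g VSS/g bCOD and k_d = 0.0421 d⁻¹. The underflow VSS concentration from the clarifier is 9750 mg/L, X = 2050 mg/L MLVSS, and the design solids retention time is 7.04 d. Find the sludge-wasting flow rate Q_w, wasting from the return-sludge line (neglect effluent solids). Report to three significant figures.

Steady-state biomass mass balance: V·X·(1 + k_d·θ_c) = Y·Q·(S₀ − S)·θ_c, so V = 0.324 × 1220 × (2530 − 22.6) × 7.04 / [2050 × (1 + 0.0421 × 7.04)] = 6.98×10^6 / 2658 = 2626 m³.
Wasting from the return line (neglecting effluent solids): Q_w = V·X / (θ_c·X_r) = 2626 × 2050 / (7.04 × 9750) = 78.41 m³/d.

Q_w ≈ 78.4 m³/d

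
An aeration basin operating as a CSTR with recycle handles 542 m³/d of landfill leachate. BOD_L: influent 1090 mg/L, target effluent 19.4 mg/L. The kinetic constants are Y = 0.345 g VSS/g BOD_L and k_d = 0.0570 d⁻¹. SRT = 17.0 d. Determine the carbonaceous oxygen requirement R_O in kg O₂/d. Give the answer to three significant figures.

R_O ≈ 436 kg O₂/d

Observed yield with endogenous decay: Y_obs = Y / (1 + k_d·θ_c) = 0.345 / (1 + 0.0570 × 17.0) = 0.345 / 1.969 = 0.1752 g VSS/g BOD_L.
Mass of BOD_L removed per day: Q(S₀ − S) = 542 × 1071 g/m³ = 580.3 kg/d.
Biomass synthesised: P_X = Y_obs × 580.3 = 101.7 kg VSS/d.
R_O = Q·ΔS − 1.42 P_X = 580.3 − 144.4 = 435.9 kg O₂/d.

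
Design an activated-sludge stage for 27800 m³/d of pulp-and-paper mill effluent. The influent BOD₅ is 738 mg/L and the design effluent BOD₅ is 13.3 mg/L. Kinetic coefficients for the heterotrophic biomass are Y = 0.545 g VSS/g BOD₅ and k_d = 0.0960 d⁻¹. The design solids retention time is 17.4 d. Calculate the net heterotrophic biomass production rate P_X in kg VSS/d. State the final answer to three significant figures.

The observed yield is Y_obs = Y/(1 + k_d·θ_c) = 0.545 / (1 + 0.0960 × 17.4) = 0.545 / 2.670 = 0.2041 g VSS per g BOD₅ removed.
Mass of BOD₅ removed per day: Q(S₀ − S) = 27800 × 724.7 g/m³ = 20147 kg/d.
Net biomass production P_X = Y_obs × Q·(S₀ − S) = 0.2041 × 20147 = 4112 kg VSS/d.

P_X ≈ 4110 kg VSS/d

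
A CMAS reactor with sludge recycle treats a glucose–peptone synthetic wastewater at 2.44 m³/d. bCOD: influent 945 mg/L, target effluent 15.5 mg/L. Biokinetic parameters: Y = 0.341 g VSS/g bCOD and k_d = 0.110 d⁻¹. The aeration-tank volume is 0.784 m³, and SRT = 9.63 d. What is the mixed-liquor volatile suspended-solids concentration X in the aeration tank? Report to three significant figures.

X ≈ 4610 mg/L

From V·X·(1 + k_d·θ_c) = Y·Q·(S₀ − S)·θ_c: X = 0.341 × 2.44 × (945 − 15.5) × 9.63 / [0.784 × (1 + 0.110 × 9.63)] = 4613 mg/L.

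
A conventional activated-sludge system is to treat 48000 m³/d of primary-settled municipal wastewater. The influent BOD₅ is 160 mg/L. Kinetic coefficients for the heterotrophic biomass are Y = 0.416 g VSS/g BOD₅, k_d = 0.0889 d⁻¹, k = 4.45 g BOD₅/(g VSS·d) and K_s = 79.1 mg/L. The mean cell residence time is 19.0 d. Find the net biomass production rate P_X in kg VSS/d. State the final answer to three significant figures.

Effluent substrate depends only on kinetics and SRT: S = K_s(1 + k_d θ_c) / [θ_c(Yk − k_d) − 1] = 79.1 × (1 + 0.0889 × 19.0) / [19.0 × (0.416 × 4.45 − 0.0889) − 1] = 212.7 / 32.48 = 6.548 mg/L.
The observed yield is Y_obs = Y/(1 + k_d·θ_c) = 0.416 / (1 + 0.0889 × 19.0) = 0.416 / 2.689 = 0.1547 g VSS per g BOD₅ removed.
ΔS = 160 − 6.55 = 153.4 mg/L, so the substrate removal rate is 48000 × 153.4/1000 = 7366 kg BOD₅/d.
So the net sludge growth is P_X = 0.1547 × 7366 = 1139 kg VSS/d.

P_X ≈ 1140 kg VSS/d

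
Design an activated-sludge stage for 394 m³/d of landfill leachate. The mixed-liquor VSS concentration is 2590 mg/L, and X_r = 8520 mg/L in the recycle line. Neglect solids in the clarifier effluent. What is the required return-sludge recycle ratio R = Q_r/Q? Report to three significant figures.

Solids balance on the clarifier gives (1+R)X = R·X_r, so R = X/(X_r − X) = 2590 / (8520 − 2590) = 0.4368.

R ≈ 0.437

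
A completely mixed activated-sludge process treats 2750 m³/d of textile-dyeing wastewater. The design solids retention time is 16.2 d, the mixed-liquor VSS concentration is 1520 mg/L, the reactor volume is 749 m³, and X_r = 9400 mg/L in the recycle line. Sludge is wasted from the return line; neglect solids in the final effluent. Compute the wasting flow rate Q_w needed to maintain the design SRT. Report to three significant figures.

Q_w ≈ 7.48 m³/d

Wasting from the return line (neglecting effluent solids): Q_w = V·X / (θ_c·X_r) = 749.0 × 1520 / (16.2 × 9400) = 7.476 m³/d.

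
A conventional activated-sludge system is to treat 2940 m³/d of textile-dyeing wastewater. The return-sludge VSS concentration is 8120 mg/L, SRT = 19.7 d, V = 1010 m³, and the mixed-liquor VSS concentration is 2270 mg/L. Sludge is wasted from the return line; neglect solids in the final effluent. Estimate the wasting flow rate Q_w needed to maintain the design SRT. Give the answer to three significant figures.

Q_w ≈ 14.3 m³/d

θ_c = V·X/(Q_w·X_r) when wasting from the recycle, so Q_w = V·X/(θ_c·X_r) = 1010 × 2270 / (19.7 × 8120) = 14.33 m³/d.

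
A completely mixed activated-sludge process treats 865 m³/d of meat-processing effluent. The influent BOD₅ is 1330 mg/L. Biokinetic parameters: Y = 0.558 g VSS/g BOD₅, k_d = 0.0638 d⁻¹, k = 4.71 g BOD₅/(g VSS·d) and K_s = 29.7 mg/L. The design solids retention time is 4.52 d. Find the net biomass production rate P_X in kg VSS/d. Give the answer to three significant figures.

Effluent substrate depends only on kinetics and SRT: S = K_s(1 + k_d θ_c) / [θ_c(Yk − k_d) − 1] = 29.7 × (1 + 0.0638 × 4.52) / [4.52 × (0.558 × 4.71 − 0.0638) − 1] = 38.26 / 10.59 = 3.613 mg/L.
Observed yield with endogenous decay: Y_obs = Y / (1 + k_d·θ_c) = 0.558 / (1 + 0.0638 × 4.52) = 0.558 / 1.288 = 0.4331 g VSS/g BOD₅.
Mass of BOD₅ removed per day: Q(S₀ − S) = 865 × 1326 g/m³ = 1147 kg/d.
P_X = Y_obs · Q(S₀ − S) = 0.4331 × 1147 = 496.9 kg VSS/d.

P_X ≈ 497 kg VSS/d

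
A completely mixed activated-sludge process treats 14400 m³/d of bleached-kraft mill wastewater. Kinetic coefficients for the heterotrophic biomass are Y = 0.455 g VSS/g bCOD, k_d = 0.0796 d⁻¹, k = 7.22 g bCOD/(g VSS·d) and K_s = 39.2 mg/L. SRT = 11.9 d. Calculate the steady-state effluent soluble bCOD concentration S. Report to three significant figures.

S ≈ 2.05 mg/L

From the Monod/SRT balance for a CMAS, S = K_s·(1+k_d θ_c)/[θ_c·(Y k − k_d) − 1] = 39.2 × (1 + 0.0796 × 11.9) / [11.9 × (0.455 × 7.22 − 0.0796) − 1] = 76.33 / 37.15 = 2.055 mg/L.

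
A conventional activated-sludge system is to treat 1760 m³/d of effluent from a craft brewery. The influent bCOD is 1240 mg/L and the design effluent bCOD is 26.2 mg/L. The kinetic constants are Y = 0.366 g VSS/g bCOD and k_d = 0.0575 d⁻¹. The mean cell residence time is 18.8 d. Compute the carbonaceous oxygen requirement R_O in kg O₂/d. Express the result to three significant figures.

R_O ≈ 1600 kg O₂/d

Correct the yield for decay: Y_obs = Y/(1 + k_d θ_c) = 0.366 / (1 + 0.0575 × 18.8) = 0.366 / 2.081 = 0.1759.
Q·(S₀ − S) = 1760 × (1240 − 26.2) × 10⁻³ = 2136 kg/d removed.
Biomass synthesised: P_X = Y_obs × 2136 = 375.7 kg VSS/d.
R_O = Q·(S₀ − S) − 1.42·P_X = 2136 − 1.42 × 375.7 = 1603 kg O₂/d.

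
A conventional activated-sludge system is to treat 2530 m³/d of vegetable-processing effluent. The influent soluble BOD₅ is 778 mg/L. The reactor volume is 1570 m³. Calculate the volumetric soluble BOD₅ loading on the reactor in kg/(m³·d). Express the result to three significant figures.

Volumetric loading L_v = Q·S₀ / V = 2530 × 778 g/m³ / 1570 m³ = 1254 g/(m³·d) = 1.254 kg soluble BOD₅/(m³·d).

L_v ≈ 1.25 kg soluble BOD₅/(m³·d)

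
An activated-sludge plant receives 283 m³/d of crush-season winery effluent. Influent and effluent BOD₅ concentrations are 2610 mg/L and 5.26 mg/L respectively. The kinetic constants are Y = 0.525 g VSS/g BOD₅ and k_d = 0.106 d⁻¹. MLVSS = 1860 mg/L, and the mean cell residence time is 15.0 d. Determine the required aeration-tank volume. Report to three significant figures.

V ≈ 1210 m³

Rearranging the biomass balance for a CMAS with decay, V = Y·Q·ΔS·θ_c / [X·(1+k_d θ_c)] = 0.525 × 283 × (2610 − 5.26) × 15.0 / [1860 × (1 + 0.106 × 15.0)] = 5.8×10^6 / 4817 = 1205 m³.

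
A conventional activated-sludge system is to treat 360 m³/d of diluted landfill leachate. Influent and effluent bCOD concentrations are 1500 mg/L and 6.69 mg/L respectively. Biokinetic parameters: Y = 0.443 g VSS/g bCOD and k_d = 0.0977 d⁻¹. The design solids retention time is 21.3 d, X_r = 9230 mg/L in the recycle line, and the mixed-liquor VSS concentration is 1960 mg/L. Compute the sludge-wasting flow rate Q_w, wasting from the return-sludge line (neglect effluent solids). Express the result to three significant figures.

Q_w ≈ 8.37 m³/d

Rearranging the biomass balance for a CMAS with decay, V = Y·Q·ΔS·θ_c / [X·(1+k_d θ_c)] = 0.443 × 360 × (1500 − 6.69) × 21.3 / [1960 × (1 + 0.0977 × 21.3)] = 5.07×10^6 / 6039 = 840.0 m³.
θ_c = V·X/(Q_w·X_r) when wasting from the recycle, so Q_w = V·X/(θ_c·X_r) = 840.0 × 1960 / (21.3 × 9230) = 8.375 m³/d.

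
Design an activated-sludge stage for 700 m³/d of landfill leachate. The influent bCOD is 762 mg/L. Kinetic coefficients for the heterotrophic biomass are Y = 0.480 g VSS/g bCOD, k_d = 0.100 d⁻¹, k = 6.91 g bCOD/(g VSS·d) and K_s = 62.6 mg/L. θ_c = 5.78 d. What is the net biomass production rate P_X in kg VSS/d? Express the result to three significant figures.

From the Monod/SRT balance for a CMAS, S = K_s·(1+k_d θ_c)/[θ_c·(Y k − k_d) − 1] = 62.6 × (1 + 0.100 × 5.78) / [5.78 × (0.480 × 6.91 − 0.100) − 1] = 98.78 / 17.59 = 5.615 mg/L.
Correct the yield for decay: Y_obs = Y/(1 + k_d θ_c) = 0.480 / (1 + 0.100 × 5.78) = 0.480 / 1.578 = 0.3042.
Mass of bCOD removed per day: Q(S₀ − S) = 700 × 756.4 g/m³ = 529.5 kg/d.
P_X = Y_obs · Q(S₀ − S) = 0.3042 × 529.5 = 161.1 kg VSS/d.

P_X ≈ 161 kg VSS/d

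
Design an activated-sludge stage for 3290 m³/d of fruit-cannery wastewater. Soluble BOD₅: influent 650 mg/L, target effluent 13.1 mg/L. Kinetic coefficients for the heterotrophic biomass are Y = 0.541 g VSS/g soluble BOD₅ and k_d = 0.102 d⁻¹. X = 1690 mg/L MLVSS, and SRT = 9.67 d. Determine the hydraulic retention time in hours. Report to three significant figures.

From the SRT design equation V = Y Q (S₀−S) θ_c / [X (1 + k_d θ_c)] = 0.541 × 3290 × (650 − 13.1) × 9.67 / [1690 × (1 + 0.102 × 9.67)] = 1.1×10^7 / 3357 = 3266 m³.
HRT = V/Q = 3266 m³ / 3290 m³·d⁻¹ = 0.9926 d × 24 = 23.82 h.

τ ≈ 23.8 h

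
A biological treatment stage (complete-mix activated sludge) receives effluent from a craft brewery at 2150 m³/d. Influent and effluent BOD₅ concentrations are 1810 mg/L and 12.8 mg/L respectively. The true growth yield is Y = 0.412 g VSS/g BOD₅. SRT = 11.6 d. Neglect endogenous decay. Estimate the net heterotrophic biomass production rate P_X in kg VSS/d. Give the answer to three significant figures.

P_X ≈ 1590 kg VSS/d

Since k_d ≈ 0, Y_obs = Y = 0.412 g VSS/g BOD₅.
Substrate removed = Q·(S₀ − S) = 2150 m³/d × (1810 − 12.8) g/m³ = 3.86×10^6 g/d = 3864 kg/d.
Biomass produced: P_X = Y_obs·Q·ΔS = 0.4120 × 3864 ≈ 1592 kg VSS/d.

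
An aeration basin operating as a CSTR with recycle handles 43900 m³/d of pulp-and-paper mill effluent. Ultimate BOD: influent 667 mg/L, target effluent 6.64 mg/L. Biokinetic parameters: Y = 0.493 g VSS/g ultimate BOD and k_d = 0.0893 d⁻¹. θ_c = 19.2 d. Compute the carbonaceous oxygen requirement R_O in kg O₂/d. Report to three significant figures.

R_O ≈ 21500 kg O₂/d

Y_obs = Y / (1 + k_d θ_c) = 0.493 / (1 + 0.0893 × 19.2) = 0.493 / 2.715 = 0.1816.
Mass of ultimate BOD removed per day: Q(S₀ − S) = 43900 × 660.4 g/m³ = 28990 kg/d.
P_X = Y_obs·Q·(S₀ − S) = 0.1816 × 28990 = 5265 kg VSS/d.
R_O = Q·ΔS − 1.42 P_X = 28990 − 7476 = 21514 kg O₂/d.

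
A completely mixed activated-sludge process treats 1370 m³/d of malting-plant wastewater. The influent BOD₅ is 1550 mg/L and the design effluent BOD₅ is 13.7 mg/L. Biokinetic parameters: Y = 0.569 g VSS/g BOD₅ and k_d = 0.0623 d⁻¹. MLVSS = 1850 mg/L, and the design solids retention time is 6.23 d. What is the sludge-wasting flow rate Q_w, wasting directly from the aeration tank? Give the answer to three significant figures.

Steady-state biomass mass balance: V·X·(1 + k_d·θ_c) = Y·Q·(S₀ − S)·θ_c, so V = 0.569 × 1370 × (1550 − 13.7) × 6.23 / [1850 × (1 + 0.0623 × 6.23)] = 7.46×10^6 / 2568 = 2905 m³.
For wasting at MLVSS concentration, Q_w = V/θ_c = 2905/6.23 = 466.3 m³/d.

Q_w ≈ 466 m³/d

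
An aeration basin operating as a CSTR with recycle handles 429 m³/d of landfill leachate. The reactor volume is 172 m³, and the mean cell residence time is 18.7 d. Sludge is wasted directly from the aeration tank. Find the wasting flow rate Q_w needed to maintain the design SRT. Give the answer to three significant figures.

For wasting at MLVSS concentration, Q_w = V/θ_c = 172.0/18.7 = 9.198 m³/d.

Q_w ≈ 9.20 m³/d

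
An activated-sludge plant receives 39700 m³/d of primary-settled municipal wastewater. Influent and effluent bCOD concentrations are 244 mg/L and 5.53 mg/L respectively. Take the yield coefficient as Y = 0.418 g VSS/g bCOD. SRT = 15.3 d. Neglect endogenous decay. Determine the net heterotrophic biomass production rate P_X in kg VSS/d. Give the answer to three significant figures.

P_X ≈ 3960 kg VSS/d

With endogenous decay neglected, the observed yield equals the true yield: Y_obs = Y = 0.418 g VSS/g bCOD.
Mass of bCOD removed per day: Q(S₀ − S) = 39700 × 238.5 g/m³ = 9467 kg/d.
Net biomass production P_X = Y_obs × Q·(S₀ − S) = 0.4180 × 9467 = 3957 kg VSS/d.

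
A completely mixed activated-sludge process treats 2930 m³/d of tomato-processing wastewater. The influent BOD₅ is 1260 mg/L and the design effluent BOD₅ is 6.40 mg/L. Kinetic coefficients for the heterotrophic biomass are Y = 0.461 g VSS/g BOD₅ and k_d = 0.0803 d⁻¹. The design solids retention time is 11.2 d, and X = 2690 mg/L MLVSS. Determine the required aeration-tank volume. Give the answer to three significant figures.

Rearranging the biomass balance for a CMAS with decay, V = Y·Q·ΔS·θ_c / [X·(1+k_d θ_c)] = 0.461 × 2930 × (1260 − 6.40) × 11.2 / [2690 × (1 + 0.0803 × 11.2)] = 1.9×10^7 / 5109 = 3712 m³.

V ≈ 3710 m³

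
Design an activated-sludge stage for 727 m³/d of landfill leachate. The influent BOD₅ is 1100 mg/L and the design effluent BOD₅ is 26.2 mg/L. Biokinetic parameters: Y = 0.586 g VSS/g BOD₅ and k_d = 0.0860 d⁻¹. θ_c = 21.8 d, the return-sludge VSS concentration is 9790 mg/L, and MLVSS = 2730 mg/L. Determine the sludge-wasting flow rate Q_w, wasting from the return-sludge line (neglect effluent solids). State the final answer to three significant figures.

Steady-state biomass mass balance: V·X·(1 + k_d·θ_c) = Y·Q·(S₀ − S)·θ_c, so V = 0.586 × 727 × (1100 − 26.2) × 21.8 / [2730 × (1 + 0.0860 × 21.8)] = 9.97×10^6 / 7848 = 1271 m³.
Wasting from the return line (neglecting effluent solids): Q_w = V·X / (θ_c·X_r) = 1271 × 2730 / (21.8 × 9790) = 16.25 m³/d.

Q_w ≈ 16.3 m³/d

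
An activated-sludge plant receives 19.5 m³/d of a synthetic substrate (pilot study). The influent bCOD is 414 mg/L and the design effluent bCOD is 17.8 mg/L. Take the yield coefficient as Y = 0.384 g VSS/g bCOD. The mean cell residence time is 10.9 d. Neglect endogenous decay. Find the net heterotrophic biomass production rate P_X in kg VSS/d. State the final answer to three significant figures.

With endogenous decay neglected, the observed yield equals the true yield: Y_obs = Y = 0.384 g VSS/g bCOD.
Q·(S₀ − S) = 19.5 × (414 − 17.8) × 10⁻³ = 7.726 kg/d removed.
Net biomass production P_X = Y_obs × Q·(S₀ − S) = 0.3840 × 7.726 = 2.967 kg VSS/d.

P_X ≈ 2.97 kg VSS/d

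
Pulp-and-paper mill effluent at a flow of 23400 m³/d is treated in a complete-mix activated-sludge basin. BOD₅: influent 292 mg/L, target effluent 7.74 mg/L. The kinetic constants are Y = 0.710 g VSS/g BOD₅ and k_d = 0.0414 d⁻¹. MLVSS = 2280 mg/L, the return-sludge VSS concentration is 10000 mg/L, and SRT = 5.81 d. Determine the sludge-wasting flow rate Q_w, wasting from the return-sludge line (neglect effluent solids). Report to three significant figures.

Q_w ≈ 381 m³/d

Steady-state biomass mass balance: V·X·(1 + k_d·θ_c) = Y·Q·(S₀ − S)·θ_c, so V = 0.710 × 23400 × (292 − 7.74) × 5.81 / [2280 × (1 + 0.0414 × 5.81)] = 2.74×10^7 / 2828 = 9701 m³.
Q_w = (V·X)/(θ_c X_r) = 9701 × 2280 / (5.81 × 10000) = 380.7 m³/d.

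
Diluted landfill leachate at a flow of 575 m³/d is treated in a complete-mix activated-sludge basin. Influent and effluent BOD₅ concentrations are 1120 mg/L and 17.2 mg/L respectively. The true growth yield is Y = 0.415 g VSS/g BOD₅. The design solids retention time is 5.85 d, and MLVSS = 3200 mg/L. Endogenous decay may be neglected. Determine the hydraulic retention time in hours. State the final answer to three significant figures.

τ ≈ 20.1 h

Biomass mass balance (decay neglected): V·X = Y·Q·(S₀ − S)·θ_c, so V = 0.415 × 575 × (1120 − 17.2) × 5.85 / 3200 = 481.1 m³.
Hydraulic retention time τ = V/Q = 481.1 / 575 = 0.8367 d = 20.08 h.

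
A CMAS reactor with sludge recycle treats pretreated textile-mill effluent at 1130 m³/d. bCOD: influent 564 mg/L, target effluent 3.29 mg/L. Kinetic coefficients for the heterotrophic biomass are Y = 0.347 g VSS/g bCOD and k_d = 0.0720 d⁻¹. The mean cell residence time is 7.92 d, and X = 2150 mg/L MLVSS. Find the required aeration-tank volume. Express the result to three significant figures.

Steady-state biomass mass balance: V·X·(1 + k_d·θ_c) = Y·Q·(S₀ − S)·θ_c, so V = 0.347 × 1130 × (564 − 3.29) × 7.92 / [2150 × (1 + 0.0720 × 7.92)] = 1.74×10^6 / 3376 = 515.8 m³.

V ≈ 516 m³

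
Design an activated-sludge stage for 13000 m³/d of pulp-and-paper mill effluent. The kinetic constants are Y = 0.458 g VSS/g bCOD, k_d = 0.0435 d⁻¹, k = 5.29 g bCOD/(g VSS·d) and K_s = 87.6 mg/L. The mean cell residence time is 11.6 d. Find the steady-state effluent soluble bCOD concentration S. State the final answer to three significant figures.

S ≈ 4.95 mg/L

Effluent substrate depends only on kinetics and SRT: S = K_s(1 + k_d θ_c) / [θ_c(Yk − k_d) − 1] = 87.6 × (1 + 0.0435 × 11.6) / [11.6 × (0.458 × 5.29 − 0.0435) − 1] = 131.8 / 26.60 = 4.955 mg/L.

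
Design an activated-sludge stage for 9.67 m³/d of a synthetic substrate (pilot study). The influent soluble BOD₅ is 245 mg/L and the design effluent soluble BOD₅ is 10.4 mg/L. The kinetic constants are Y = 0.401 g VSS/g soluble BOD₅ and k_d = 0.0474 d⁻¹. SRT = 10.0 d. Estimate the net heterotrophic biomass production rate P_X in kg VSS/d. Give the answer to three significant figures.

Observed yield with endogenous decay: Y_obs = Y / (1 + k_d·θ_c) = 0.401 / (1 + 0.0474 × 10.0) = 0.401 / 1.474 = 0.2720 g VSS/g soluble BOD₅.
ΔS = 245 − 10.4 = 234.6 mg/L, so the substrate removal rate is 9.67 × 234.6/1000 = 2.269 kg soluble BOD₅/d.
Biomass produced: P_X = Y_obs·Q·ΔS = 0.2720 × 2.269 ≈ 0.6172 kg VSS/d.

P_X ≈ 0.617 kg VSS/d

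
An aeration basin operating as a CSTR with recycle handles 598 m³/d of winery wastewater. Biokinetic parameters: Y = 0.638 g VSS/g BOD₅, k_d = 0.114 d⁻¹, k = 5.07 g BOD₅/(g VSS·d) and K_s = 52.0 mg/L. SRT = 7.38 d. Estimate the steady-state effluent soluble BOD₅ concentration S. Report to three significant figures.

S ≈ 4.35 mg/L

From the Monod/SRT balance for a CMAS, S = K_s·(1+k_d θ_c)/[θ_c·(Y k − k_d) − 1] = 52.0 × (1 + 0.114 × 7.38) / [7.38 × (0.638 × 5.07 − 0.114) − 1] = 95.75 / 22.03 = 4.346 mg/L.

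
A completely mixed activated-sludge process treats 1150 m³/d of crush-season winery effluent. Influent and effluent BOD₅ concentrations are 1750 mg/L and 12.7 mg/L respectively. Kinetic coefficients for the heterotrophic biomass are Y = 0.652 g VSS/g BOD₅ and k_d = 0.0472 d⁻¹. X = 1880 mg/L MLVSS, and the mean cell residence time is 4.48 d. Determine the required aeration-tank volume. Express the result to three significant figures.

Steady-state biomass mass balance: V·X·(1 + k_d·θ_c) = Y·Q·(S₀ − S)·θ_c, so V = 0.652 × 1150 × (1750 − 12.7) × 4.48 / [1880 × (1 + 0.0472 × 4.48)] = 5.84×10^6 / 2278 = 2562 m³.

V ≈ 2560 m³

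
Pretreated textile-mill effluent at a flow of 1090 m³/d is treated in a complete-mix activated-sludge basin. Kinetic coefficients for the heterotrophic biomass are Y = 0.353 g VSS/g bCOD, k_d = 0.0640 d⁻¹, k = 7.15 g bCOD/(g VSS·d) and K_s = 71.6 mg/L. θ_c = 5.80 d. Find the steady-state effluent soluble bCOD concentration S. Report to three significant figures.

S ≈ 7.40 mg/L

From the Monod/SRT balance for a CMAS, S = K_s·(1+k_d θ_c)/[θ_c·(Y k − k_d) − 1] = 71.6 × (1 + 0.0640 × 5.80) / [5.80 × (0.353 × 7.15 − 0.0640) − 1] = 98.18 / 13.27 = 7.400 mg/L.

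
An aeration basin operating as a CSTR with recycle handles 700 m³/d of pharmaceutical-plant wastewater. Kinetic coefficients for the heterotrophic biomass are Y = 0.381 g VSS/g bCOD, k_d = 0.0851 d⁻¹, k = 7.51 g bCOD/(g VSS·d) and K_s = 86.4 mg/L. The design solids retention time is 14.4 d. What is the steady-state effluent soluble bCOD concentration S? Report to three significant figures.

S ≈ 4.93 mg/L

For a completely mixed reactor with recycle the Lawrence–McCarty relation gives S = K_s·(1 + k_d·θ_c) / [θ_c·(Y·k − k_d) − 1] = 86.4 × (1 + 0.0851 × 14.4) / [14.4 × (0.381 × 7.51 − 0.0851) − 1] = 192.3 / 38.98 = 4.933 mg/L.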